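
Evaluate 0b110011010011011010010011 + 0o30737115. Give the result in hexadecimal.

0x130F4E0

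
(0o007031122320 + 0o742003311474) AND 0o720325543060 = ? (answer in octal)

0o700024400000

Add column by column in base 8, right to left:
  0+4 = 4
  2+7 = 1 carry 1
  3+4+1 = 0 carry 1
  2+1+1 = 4
  2+1 = 3
  1+3 = 4
  1+3 = 4
  3+0 = 3
  0+0 = 0
  7+2 = 1 carry 1
  0+4+1 = 5
  0+7 = 7
Sum = 0o751034434014; now AND with 0o720325543060:
  7&7=7, 5&2=0, 1&0=0, 0&3=0, 3&2=2, 4&5=4, 4&5=4, 3&4=0, 4&3=0, 0&0=0, 1&6=0, 4&0=0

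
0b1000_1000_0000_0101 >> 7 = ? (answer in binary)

0b100010000

Right shift by 7: drop the 7 least-significant bits.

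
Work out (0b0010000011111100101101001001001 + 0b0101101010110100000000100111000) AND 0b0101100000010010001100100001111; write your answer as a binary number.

0b101100000010000001100100000001

Add column by column in base 2, right to left:
  1+0 = 1
  0+0 = 0
  0+0 = 0
  1+1 = 0 carry 1
  0+1+1 = 0 carry 1
  0+1+1 = 0 carry 1
  1+0+1 = 0 carry 1
  0+0+1 = 1
  0+1 = 1
  1+0 = 1
  0+0 = 0
  1+0 = 1
  1+0 = 1
  0+0 = 0
  1+0 = 1
  0+0 = 0
  0+0 = 0
  1+1 = 0 carry 1
  1+0+1 = 0 carry 1
  1+1+1 = 1 carry 1
  1+1+1 = 1 carry 1
  1+0+1 = 0 carry 1
  1+1+1 = 1 carry 1
  0+0+1 = 1
  0+1 = 1
  0+0 = 0
  0+1 = 1
  0+1 = 1
  1+0 = 1
  0+1 = 1
Sum = 0b111101110110000101101110000001; now AND with 0b0101100000010010001100100001111:
  0111101110110000101101110000001
& 0101100000010010001100100001111
= 0101100000010000001100100000001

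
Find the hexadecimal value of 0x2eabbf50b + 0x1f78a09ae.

0x4e245feb9

Add column by column in base 16, right to left:
  b+e = 9 carry 1
  0+a+1 = b
  5+9 = e
  f+0 = f
  b+a = 5 carry 1
  b+8+1 = 4 carry 1
  a+7+1 = 2 carry 1
  e+f+1 = e carry 1
  2+1+1 = 4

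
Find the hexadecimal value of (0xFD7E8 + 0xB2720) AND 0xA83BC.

Add column by column in base 16, right to left:
  8+0 = 8
  E+2 = 0 carry 1
  7+7+1 = F
  D+2 = F
  F+B = A carry 1
  final carry 1
Sum = 0x1AFF08; now AND with 0xA83BC:
  1&0=0, A&A=A, F&8=8, F&3=3, 0&B=0, 8&C=8

0xA8308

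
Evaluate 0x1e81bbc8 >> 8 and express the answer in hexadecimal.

0x1e81bb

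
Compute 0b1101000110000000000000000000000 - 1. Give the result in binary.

The trailing 22 digits are 0, so subtracting 1 borrows through: they become 1 and the next digit up decrements.

0b1101000101111111111111111111111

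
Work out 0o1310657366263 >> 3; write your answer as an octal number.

Shifting right by 3 bits = 1 oct digit: drop the last 1.

0o131065736626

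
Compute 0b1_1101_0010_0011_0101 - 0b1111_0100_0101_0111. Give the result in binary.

0b1101110111011110

Subtract column by column in base 2:
  1-1 → 0
  0-1 → 1 (borrow)
  1-1-1 → 1 (borrow)
  0-0-1 → 1 (borrow)
  1-1-1 → 1 (borrow)
  1-0-1 → 0
  0-1 → 1 (borrow)
  0-0-1 → 1 (borrow)
  0-0-1 → 1 (borrow)
  1-0-1 → 0
  0-1 → 1 (borrow)
  0-0-1 → 1 (borrow)
  1-1-1 → 1 (borrow)
  0-1-1 → 0 (borrow)
  1-1-1 → 1 (borrow)
  1-1-1 → 1 (borrow)
  1-0-1 → 0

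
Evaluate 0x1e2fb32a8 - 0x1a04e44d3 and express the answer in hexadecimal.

0x42acedd5

Subtract column by column in base 16:
  8-3 → 5
  a-d → d (borrow)
  2-4-1 → d (borrow)
  3-4-1 → e (borrow)
  b-e-1 → c (borrow)
  f-4-1 → a
  2-0 → 2
  e-a → 4
  1-1 → 0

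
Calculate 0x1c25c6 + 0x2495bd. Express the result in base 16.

Add column by column in base 16, right to left:
  6+d = 3 carry 1
  c+b+1 = 8 carry 1
  5+5+1 = b
  2+9 = b
  c+4 = 0 carry 1
  1+2+1 = 4

0x40bb83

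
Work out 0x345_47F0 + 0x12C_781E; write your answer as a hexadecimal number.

Add column by column in base 16, right to left:
  0+E = E
  F+1 = 0 carry 1
  7+8+1 = 0 carry 1
  4+7+1 = C
  5+C = 1 carry 1
  4+2+1 = 7
  3+1 = 4

0x471C00E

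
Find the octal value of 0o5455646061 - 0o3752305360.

0o1503340501

Subtract column by column in base 8:
  1-0 → 1
  6-6 → 0
  0-3 → 5 (borrow)
  6-5-1 → 0
  4-0 → 4
  6-3 → 3
  5-2 → 3
  5-5 → 0
  4-7 → 5 (borrow)
  5-3-1 → 1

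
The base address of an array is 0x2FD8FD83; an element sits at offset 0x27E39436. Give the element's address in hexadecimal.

0x57BC91B9

Add column by column in base 16, right to left:
  3+6 = 9
  8+3 = B
  D+4 = 1 carry 1
  F+9+1 = 9 carry 1
  8+3+1 = C
  D+E = B carry 1
  F+7+1 = 7 carry 1
  2+2+1 = 5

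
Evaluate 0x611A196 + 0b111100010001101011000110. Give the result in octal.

0x611A196 = 0o604320626 in octal.
0b111100010001101011000110 = 0o74215306 in octal.
Add column by column in base 8, right to left:
  6+6 = 4 carry 1
  2+0+1 = 3
  6+3 = 1 carry 1
  0+5+1 = 6
  2+1 = 3
  3+2 = 5
  4+4 = 0 carry 1
  0+7+1 = 0 carry 1
  6+0+1 = 7

0o700536134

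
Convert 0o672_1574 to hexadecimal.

Each octal digit is 3 bits: 6=110 7=111 2=010 1=001 5=101 7=111 4=100.
Group the bits into nibbles: 0001 1011 1010 0011 0111 1100 → 1BA37C.

0x1BA37C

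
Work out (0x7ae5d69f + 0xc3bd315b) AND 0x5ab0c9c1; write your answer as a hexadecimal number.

Add column by column in base 16, right to left:
  f+b = a carry 1
  9+5+1 = f
  6+1 = 7
  d+3 = 0 carry 1
  5+d+1 = 3 carry 1
  e+b+1 = a carry 1
  a+3+1 = e
  7+c = 3 carry 1
  final carry 1
Sum = 0x13ea307fa; now AND with 0x5ab0c9c1:
  1&0=0, 3&5=1, e&a=a, a&b=a, 3&0=0, 0&c=0, 7&9=1, f&c=c, a&1=0

0x1aa001c0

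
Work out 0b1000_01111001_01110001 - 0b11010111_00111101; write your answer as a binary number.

Subtract column by column in base 2:
  1-1 → 0
  0-0 → 0
  0-1 → 1 (borrow)
  0-1-1 → 0 (borrow)
  1-1-1 → 1 (borrow)
  1-1-1 → 1 (borrow)
  1-0-1 → 0
  0-0 → 0
  1-1 → 0
  0-1 → 1 (borrow)
  0-1-1 → 0 (borrow)
  1-0-1 → 0
  1-1 → 0
  1-0 → 1
  1-1 → 0
  0-1 → 1 (borrow)
  0-0-1 → 1 (borrow)
  0-0-1 → 1 (borrow)
  0-0-1 → 1 (borrow)
  1-0-1 → 0

0b1111010001000110100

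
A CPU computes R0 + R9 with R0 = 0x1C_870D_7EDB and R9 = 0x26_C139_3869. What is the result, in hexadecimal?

Add column by column in base 16, right to left:
  B+9 = 4 carry 1
  D+6+1 = 4 carry 1
  E+8+1 = 7 carry 1
  7+3+1 = B
  D+9 = 6 carry 1
  0+3+1 = 4
  7+1 = 8
  8+C = 4 carry 1
  C+6+1 = 3 carry 1
  1+2+1 = 4

0x434846B744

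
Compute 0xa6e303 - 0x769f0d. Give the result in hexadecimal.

0x3043f6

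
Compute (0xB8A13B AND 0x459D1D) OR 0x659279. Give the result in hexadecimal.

0x659379

0xB8A13B AND 0x459D1D = 0x008119.
Then OR with 0x659279.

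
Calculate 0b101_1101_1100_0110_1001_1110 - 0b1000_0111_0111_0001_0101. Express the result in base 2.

Subtract column by column in base 2:
  0-1 → 1 (borrow)
  1-0-1 → 0
  1-1 → 0
  1-0 → 1
  1-1 → 0
  0-0 → 0
  0-0 → 0
  1-0 → 1
  0-1 → 1 (borrow)
  1-1-1 → 1 (borrow)
  1-1-1 → 1 (borrow)
  0-0-1 → 1 (borrow)
  0-1-1 → 0 (borrow)
  0-1-1 → 0 (borrow)
  1-1-1 → 1 (borrow)
  1-0-1 → 0
  1-0 → 1
  0-0 → 0
  1-0 → 1
  1-1 → 0
  1-0 → 1
  0-0 → 0
  1-0 → 1

0b10101010100111110001001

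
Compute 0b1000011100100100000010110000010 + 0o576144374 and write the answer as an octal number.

0b1000011100100100000010110000010 = 0o10344402602 in octal.
Add column by column in base 8, right to left:
  2+4 = 6
  0+7 = 7
  6+3 = 1 carry 1
  2+4+1 = 7
  0+4 = 4
  4+1 = 5
  4+6 = 2 carry 1
  4+7+1 = 4 carry 1
  3+5+1 = 1 carry 1
  0+0+1 = 1
  1+0 = 1

0o11142547176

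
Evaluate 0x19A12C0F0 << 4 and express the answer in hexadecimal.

0x19A12C0F00

Shifting left by 4 bits = 1 hex digit: append 1 zero.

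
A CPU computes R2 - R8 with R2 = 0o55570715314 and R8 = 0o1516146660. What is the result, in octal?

0o54052546434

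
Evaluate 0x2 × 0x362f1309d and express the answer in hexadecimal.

0x6c5e2613a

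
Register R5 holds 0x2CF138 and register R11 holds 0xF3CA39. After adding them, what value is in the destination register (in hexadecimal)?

Add column by column in base 16, right to left:
  8+9 = 1 carry 1
  3+3+1 = 7
  1+A = B
  F+C = B carry 1
  C+3+1 = 0 carry 1
  2+F+1 = 2 carry 1
  final carry 1

0x120BB71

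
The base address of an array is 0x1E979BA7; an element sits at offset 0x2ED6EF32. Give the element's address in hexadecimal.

0x4D6E8AD9

Add column by column in base 16, right to left:
  7+2 = 9
  A+3 = D
  B+F = A carry 1
  9+E+1 = 8 carry 1
  7+6+1 = E
  9+D = 6 carry 1
  E+E+1 = D carry 1
  1+2+1 = 4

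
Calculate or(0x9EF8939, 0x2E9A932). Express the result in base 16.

0xBEFA93B

OR each hex digit independently (no carries):
  9|2=B, E|E=E, F|9=F, 8|A=A, 9|9=9, 3|3=3, 9|2=B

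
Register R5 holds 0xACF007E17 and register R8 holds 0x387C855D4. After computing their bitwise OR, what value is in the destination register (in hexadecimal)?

0xBCFC87FD7

OR each hex digit independently (no carries):
  A|3=B, C|8=C, F|7=F, 0|C=C, 0|8=8, 7|5=7, E|5=F, 1|D=D, 7|4=7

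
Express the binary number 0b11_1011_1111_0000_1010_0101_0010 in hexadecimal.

0x3bf0a52

Group the bits into nibbles: 0011 1011 1111 0000 1010 0101 0010 → 3bf0a52.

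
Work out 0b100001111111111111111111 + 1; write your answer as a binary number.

The trailing 19 digits are 1 (max in base 2), so adding 1 cascades: they roll to 0 and the next digit up increments.

0b100010000000000000000000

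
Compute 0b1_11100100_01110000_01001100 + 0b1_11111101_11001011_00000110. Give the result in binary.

Add column by column in base 2, right to left:
  0+0 = 0
  0+1 = 1
  1+1 = 0 carry 1
  1+0+1 = 0 carry 1
  0+0+1 = 1
  0+0 = 0
  1+0 = 1
  0+0 = 0
  0+1 = 1
  0+1 = 1
  0+0 = 0
  0+1 = 1
  1+0 = 1
  1+0 = 1
  1+1 = 0 carry 1
  0+1+1 = 0 carry 1
  0+1+1 = 0 carry 1
  0+0+1 = 1
  1+1 = 0 carry 1
  0+1+1 = 0 carry 1
  0+1+1 = 0 carry 1
  1+1+1 = 1 carry 1
  1+1+1 = 1 carry 1
  1+1+1 = 1 carry 1
  1+1+1 = 1 carry 1
  final carry 1

0b11111000100011101101010010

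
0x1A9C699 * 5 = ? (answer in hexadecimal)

0x850E0FD

Multiply each base-16 digit by 5, carrying:
  9×5 = 45 → write D carry 2
  9×5+2 = 47 → write F carry 2
  6×5+2 = 32 → write 0 carry 2
  C×5+2 = 62 → write E carry 3
  9×5+3 = 48 → write 0 carry 3
  A×5+3 = 53 → write 5 carry 3
  1×5+3 = 8 → write 8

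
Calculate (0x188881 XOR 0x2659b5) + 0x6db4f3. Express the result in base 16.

First 0x188881 XOR 0x2659b5 = 0x3ed134.
Add column by column in base 16, right to left:
  4+3 = 7
  3+f = 2 carry 1
  1+4+1 = 6
  d+b = 8 carry 1
  e+d+1 = c carry 1
  3+6+1 = a

0xac8627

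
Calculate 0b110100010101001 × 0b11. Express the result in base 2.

Multiply each base-2 digit by 3, carrying:
  1×3 = 3 → write 1 carry 1
  0×3+1 = 1 → write 1
  0×3 = 0 → write 0
  1×3 = 3 → write 1 carry 1
  0×3+1 = 1 → write 1
  1×3 = 3 → write 1 carry 1
  0×3+1 = 1 → write 1
  1×3 = 3 → write 1 carry 1
  0×3+1 = 1 → write 1
  0×3 = 0 → write 0
  0×3 = 0 → write 0
  1×3 = 3 → write 1 carry 1
  0×3+1 = 1 → write 1
  1×3 = 3 → write 1 carry 1
  1×3+1 = 4 → write 0 carry 2
  remaining carry: 10

0b10011100111111011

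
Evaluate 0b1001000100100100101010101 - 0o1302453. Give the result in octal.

0o107142052

0b1001000100100100101010101 = 0o110444525 in octal.
Subtract column by column in base 8:
  5-3 → 2
  2-5 → 5 (borrow)
  5-4-1 → 0
  4-2 → 2
  4-0 → 4
  4-3 → 1
  0-1 → 7 (borrow)
  1-0-1 → 0
  1-0 → 1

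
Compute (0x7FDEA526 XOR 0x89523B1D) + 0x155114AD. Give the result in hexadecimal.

First 0x7FDEA526 XOR 0x89523B1D = 0xF68C9E3B.
Add column by column in base 16, right to left:
  B+D = 8 carry 1
  3+A+1 = E
  E+4 = 2 carry 1
  9+1+1 = B
  C+1 = D
  8+5 = D
  6+5 = B
  F+1 = 0 carry 1
  final carry 1

0x10BDDB2E8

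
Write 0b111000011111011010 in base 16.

Group the bits into nibbles: 0011 1000 0111 1101 1010 → 387DA.

0x387DA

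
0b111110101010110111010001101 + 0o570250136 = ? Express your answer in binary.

0b1101101101101011111011101011

0o570250136 = 0b101111000010101000001011110 in binary.
Add column by column in base 2, right to left:
  1+0 = 1
  0+1 = 1
  1+1 = 0 carry 1
  1+1+1 = 1 carry 1
  0+1+1 = 0 carry 1
  0+0+1 = 1
  0+1 = 1
  1+0 = 1
  0+0 = 0
  1+0 = 1
  1+0 = 1
  1+0 = 1
  0+1 = 1
  1+0 = 1
  1+1 = 0 carry 1
  0+0+1 = 1
  1+1 = 0 carry 1
  0+0+1 = 1
  1+0 = 1
  0+0 = 0
  1+0 = 1
  0+1 = 1
  1+1 = 0 carry 1
  1+1+1 = 1 carry 1
  1+1+1 = 1 carry 1
  1+0+1 = 0 carry 1
  1+1+1 = 1 carry 1
  final carry 1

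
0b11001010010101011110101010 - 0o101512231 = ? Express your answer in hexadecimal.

0b11001010010101011110101010 = 0x32957aa in hexadecimal.
0o101512231 = 0x1069499 in hexadecimal.
Subtract column by column in base 16:
  a-9 → 1
  a-9 → 1
  7-4 → 3
  5-9 → c (borrow)
  9-6-1 → 2
  2-0 → 2
  3-1 → 2

0x222c311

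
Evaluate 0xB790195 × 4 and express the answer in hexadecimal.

Multiply each base-16 digit by 4, carrying:
  5×4 = 20 → write 4 carry 1
  9×4+1 = 37 → write 5 carry 2
  1×4+2 = 6 → write 6
  0×4 = 0 → write 0
  9×4 = 36 → write 4 carry 2
  7×4+2 = 30 → write E carry 1
  B×4+1 = 45 → write D carry 2
  remaining carry: 2

0x2DE40654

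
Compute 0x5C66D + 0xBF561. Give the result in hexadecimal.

0x11BBCE

Add column by column in base 16, right to left:
  D+1 = E
  6+6 = C
  6+5 = B
  C+F = B carry 1
  5+B+1 = 1 carry 1
  final carry 1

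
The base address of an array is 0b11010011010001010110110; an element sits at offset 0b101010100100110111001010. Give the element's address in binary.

0b1000100111111000010000000

Add column by column in base 2, right to left:
  0+0 = 0
  1+1 = 0 carry 1
  1+0+1 = 0 carry 1
  0+1+1 = 0 carry 1
  1+0+1 = 0 carry 1
  1+0+1 = 0 carry 1
  0+1+1 = 0 carry 1
  1+1+1 = 1 carry 1
  0+1+1 = 0 carry 1
  1+0+1 = 0 carry 1
  0+1+1 = 0 carry 1
  0+1+1 = 0 carry 1
  0+0+1 = 1
  1+0 = 1
  0+1 = 1
  1+0 = 1
  1+0 = 1
  0+1 = 1
  0+0 = 0
  1+1 = 0 carry 1
  0+0+1 = 1
  1+1 = 0 carry 1
  1+0+1 = 0 carry 1
  0+1+1 = 0 carry 1
  final carry 1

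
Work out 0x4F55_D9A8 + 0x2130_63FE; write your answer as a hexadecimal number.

0x70863DA6

Add column by column in base 16, right to left:
  8+E = 6 carry 1
  A+F+1 = A carry 1
  9+3+1 = D
  D+6 = 3 carry 1
  5+0+1 = 6
  5+3 = 8
  F+1 = 0 carry 1
  4+2+1 = 7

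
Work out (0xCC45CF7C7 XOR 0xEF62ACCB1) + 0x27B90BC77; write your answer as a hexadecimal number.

0x4AE06F7ED

First 0xCC45CF7C7 XOR 0xEF62ACCB1 = 0x232763B76.
Add column by column in base 16, right to left:
  6+7 = D
  7+7 = E
  B+C = 7 carry 1
  3+B+1 = F
  6+0 = 6
  7+9 = 0 carry 1
  2+B+1 = E
  3+7 = A
  2+2 = 4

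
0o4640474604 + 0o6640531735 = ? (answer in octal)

0o13501226541

Add column by column in base 8, right to left:
  4+5 = 1 carry 1
  0+3+1 = 4
  6+7 = 5 carry 1
  4+1+1 = 6
  7+3 = 2 carry 1
  4+5+1 = 2 carry 1
  0+0+1 = 1
  4+4 = 0 carry 1
  6+6+1 = 5 carry 1
  4+6+1 = 3 carry 1
  final carry 1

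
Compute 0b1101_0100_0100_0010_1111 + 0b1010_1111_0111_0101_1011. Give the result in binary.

0b110000011101110001010

Add column by column in base 2, right to left:
  1+1 = 0 carry 1
  1+1+1 = 1 carry 1
  1+0+1 = 0 carry 1
  1+1+1 = 1 carry 1
  0+1+1 = 0 carry 1
  1+0+1 = 0 carry 1
  0+1+1 = 0 carry 1
  0+0+1 = 1
  0+1 = 1
  0+1 = 1
  1+1 = 0 carry 1
  0+0+1 = 1
  0+1 = 1
  0+1 = 1
  1+1 = 0 carry 1
  0+1+1 = 0 carry 1
  1+0+1 = 0 carry 1
  0+1+1 = 0 carry 1
  1+0+1 = 0 carry 1
  1+1+1 = 1 carry 1
  final carry 1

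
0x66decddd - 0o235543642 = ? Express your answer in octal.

0x66decddd = 0o14667546735 in octal.
Subtract column by column in base 8:
  5-2 → 3
  3-4 → 7 (borrow)
  7-6-1 → 0
  6-3 → 3
  4-4 → 0
  5-5 → 0
  7-5 → 2
  6-3 → 3
  6-2 → 4
  4-0 → 4
  1-0 → 1

0o14432003073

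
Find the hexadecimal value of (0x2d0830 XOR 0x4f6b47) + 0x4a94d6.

0xacf84d

First 0x2d0830 XOR 0x4f6b47 = 0x626377.
Add column by column in base 16, right to left:
  7+6 = d
  7+d = 4 carry 1
  3+4+1 = 8
  6+9 = f
  2+a = c
  6+4 = a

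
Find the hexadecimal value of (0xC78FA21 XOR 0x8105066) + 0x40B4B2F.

0x873F576

First 0xC78FA21 XOR 0x8105066 = 0x468AA47.
Add column by column in base 16, right to left:
  7+F = 6 carry 1
  4+2+1 = 7
  A+B = 5 carry 1
  A+4+1 = F
  8+B = 3 carry 1
  6+0+1 = 7
  4+4 = 8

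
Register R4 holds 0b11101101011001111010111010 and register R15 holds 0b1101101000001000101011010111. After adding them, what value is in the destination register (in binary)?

0b10001010101100010100110010001

Add column by column in base 2, right to left:
  0+1 = 1
  1+1 = 0 carry 1
  0+1+1 = 0 carry 1
  1+0+1 = 0 carry 1
  1+1+1 = 1 carry 1
  1+0+1 = 0 carry 1
  0+1+1 = 0 carry 1
  1+1+1 = 1 carry 1
  0+0+1 = 1
  1+1 = 0 carry 1
  1+0+1 = 0 carry 1
  1+1+1 = 1 carry 1
  1+0+1 = 0 carry 1
  0+0+1 = 1
  0+0 = 0
  1+1 = 0 carry 1
  1+0+1 = 0 carry 1
  0+0+1 = 1
  1+0 = 1
  0+0 = 0
  1+0 = 1
  1+1 = 0 carry 1
  0+0+1 = 1
  1+1 = 0 carry 1
  1+1+1 = 1 carry 1
  1+0+1 = 0 carry 1
  0+1+1 = 0 carry 1
  0+1+1 = 0 carry 1
  final carry 1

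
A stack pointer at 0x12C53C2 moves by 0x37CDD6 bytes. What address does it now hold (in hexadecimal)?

0x1642198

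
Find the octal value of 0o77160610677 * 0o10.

0o771606106770

Multiply each base-8 digit by 8, carrying:
  7×8 = 56 → write 0 carry 7
  7×8+7 = 63 → write 7 carry 7
  6×8+7 = 55 → write 7 carry 6
  0×8+6 = 6 → write 6
  1×8 = 8 → write 0 carry 1
  6×8+1 = 49 → write 1 carry 6
  0×8+6 = 6 → write 6
  6×8 = 48 → write 0 carry 6
  1×8+6 = 14 → write 6 carry 1
  7×8+1 = 57 → write 1 carry 7
  7×8+7 = 63 → write 7 carry 7
  remaining carry: 7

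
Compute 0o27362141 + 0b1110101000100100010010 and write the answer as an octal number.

0o46066563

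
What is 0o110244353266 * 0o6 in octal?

0o661732604104

Multiply each base-8 digit by 6, carrying:
  6×6 = 36 → write 4 carry 4
  6×6+4 = 40 → write 0 carry 5
  2×6+5 = 17 → write 1 carry 2
  3×6+2 = 20 → write 4 carry 2
  5×6+2 = 32 → write 0 carry 4
  3×6+4 = 22 → write 6 carry 2
  4×6+2 = 26 → write 2 carry 3
  4×6+3 = 27 → write 3 carry 3
  2×6+3 = 15 → write 7 carry 1
  0×6+1 = 1 → write 1
  1×6 = 6 → write 6
  1×6 = 6 → write 6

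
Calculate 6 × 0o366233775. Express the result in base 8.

0o2705647756

Multiply each base-8 digit by 6, carrying:
  5×6 = 30 → write 6 carry 3
  7×6+3 = 45 → write 5 carry 5
  7×6+5 = 47 → write 7 carry 5
  3×6+5 = 23 → write 7 carry 2
  3×6+2 = 20 → write 4 carry 2
  2×6+2 = 14 → write 6 carry 1
  6×6+1 = 37 → write 5 carry 4
  6×6+4 = 40 → write 0 carry 5
  3×6+5 = 23 → write 7 carry 2
  remaining carry: 2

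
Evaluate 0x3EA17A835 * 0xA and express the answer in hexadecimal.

Multiply each base-16 digit by 10, carrying:
  5×10 = 50 → write 2 carry 3
  3×10+3 = 33 → write 1 carry 2
  8×10+2 = 82 → write 2 carry 5
  A×10+5 = 105 → write 9 carry 6
  7×10+6 = 76 → write C carry 4
  1×10+4 = 14 → write E
  A×10 = 100 → write 4 carry 6
  E×10+6 = 146 → write 2 carry 9
  3×10+9 = 39 → write 7 carry 2
  remaining carry: 2

0x2724EC9212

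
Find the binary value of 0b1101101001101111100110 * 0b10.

0b11011010011011111001100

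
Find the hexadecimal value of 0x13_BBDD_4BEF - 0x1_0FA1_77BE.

0x12AC3BD431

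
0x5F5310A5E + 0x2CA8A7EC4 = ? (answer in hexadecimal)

Add column by column in base 16, right to left:
  E+4 = 2 carry 1
  5+C+1 = 2 carry 1
  A+E+1 = 9 carry 1
  0+7+1 = 8
  1+A = B
  3+8 = B
  5+A = F
  F+C = B carry 1
  5+2+1 = 8

0x8BFBB8922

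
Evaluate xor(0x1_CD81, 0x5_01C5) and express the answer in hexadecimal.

XOR each hex digit independently (no carries):
  1^5=4, C^0=C, D^1=C, 8^C=4, 1^5=4

0x4CC44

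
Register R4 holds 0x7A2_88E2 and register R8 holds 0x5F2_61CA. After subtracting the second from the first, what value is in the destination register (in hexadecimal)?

0x1B02718

Subtract column by column in base 16:
  2-A → 8 (borrow)
  E-C-1 → 1
  8-1 → 7
  8-6 → 2
  2-2 → 0
  A-F → B (borrow)
  7-5-1 → 1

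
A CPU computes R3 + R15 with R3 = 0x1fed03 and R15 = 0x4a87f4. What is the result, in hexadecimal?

0x6a74f7

Add column by column in base 16, right to left:
  3+4 = 7
  0+f = f
  d+7 = 4 carry 1
  e+8+1 = 7 carry 1
  f+a+1 = a carry 1
  1+4+1 = 6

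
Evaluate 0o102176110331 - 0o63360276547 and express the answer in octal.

0o16615611562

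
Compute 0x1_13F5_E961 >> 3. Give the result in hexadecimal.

3 bits is not a whole number of base-16 digits; in binary: 100010011111101011110100101100001 >> 3 = 100010011111101011110100101100.

0x227EBD2C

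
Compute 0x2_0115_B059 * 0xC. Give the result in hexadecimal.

Multiply each base-16 digit by 12, carrying:
  9×12 = 108 → write C carry 6
  5×12+6 = 66 → write 2 carry 4
  0×12+4 = 4 → write 4
  B×12 = 132 → write 4 carry 8
  5×12+8 = 68 → write 4 carry 4
  1×12+4 = 16 → write 0 carry 1
  1×12+1 = 13 → write D
  0×12 = 0 → write 0
  2×12 = 24 → write 8 carry 1
  remaining carry: 1

0x180D04442C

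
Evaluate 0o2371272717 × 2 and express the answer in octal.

0o4762565636

Multiply each base-8 digit by 2, carrying:
  7×2 = 14 → write 6 carry 1
  1×2+1 = 3 → write 3
  7×2 = 14 → write 6 carry 1
  2×2+1 = 5 → write 5
  7×2 = 14 → write 6 carry 1
  2×2+1 = 5 → write 5
  1×2 = 2 → write 2
  7×2 = 14 → write 6 carry 1
  3×2+1 = 7 → write 7
  2×2 = 4 → write 4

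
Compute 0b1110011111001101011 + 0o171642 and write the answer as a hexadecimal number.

0x8320D

0b1110011111001101011 = 0x73E6B in hexadecimal.
0o171642 = 0xF3A2 in hexadecimal.
Add column by column in base 16, right to left:
  B+2 = D
  6+A = 0 carry 1
  E+3+1 = 2 carry 1
  3+F+1 = 3 carry 1
  7+0+1 = 8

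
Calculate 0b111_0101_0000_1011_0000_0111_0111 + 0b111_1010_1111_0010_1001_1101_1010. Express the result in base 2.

Add column by column in base 2, right to left:
  1+0 = 1
  1+1 = 0 carry 1
  1+0+1 = 0 carry 1
  0+1+1 = 0 carry 1
  1+1+1 = 1 carry 1
  1+0+1 = 0 carry 1
  1+1+1 = 1 carry 1
  0+1+1 = 0 carry 1
  0+1+1 = 0 carry 1
  0+0+1 = 1
  0+0 = 0
  0+1 = 1
  1+0 = 1
  1+1 = 0 carry 1
  0+0+1 = 1
  1+0 = 1
  0+1 = 1
  0+1 = 1
  0+1 = 1
  0+1 = 1
  1+0 = 1
  0+1 = 1
  1+0 = 1
  0+1 = 1
  1+1 = 0 carry 1
  1+1+1 = 1 carry 1
  1+1+1 = 1 carry 1
  final carry 1

0b1110111111111101101001010001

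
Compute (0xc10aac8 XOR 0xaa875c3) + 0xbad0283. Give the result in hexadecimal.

First 0xc10aac8 XOR 0xaa875c3 = 0x6b8df0b.
Add column by column in base 16, right to left:
  b+3 = e
  0+8 = 8
  f+2 = 1 carry 1
  d+0+1 = e
  8+d = 5 carry 1
  b+a+1 = 6 carry 1
  6+b+1 = 2 carry 1
  final carry 1

0x1265e18e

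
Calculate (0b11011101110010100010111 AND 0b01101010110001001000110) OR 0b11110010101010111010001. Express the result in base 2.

0b11111010111010111010111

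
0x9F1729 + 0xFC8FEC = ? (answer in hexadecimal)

Add column by column in base 16, right to left:
  9+C = 5 carry 1
  2+E+1 = 1 carry 1
  7+F+1 = 7 carry 1
  1+8+1 = A
  F+C = B carry 1
  9+F+1 = 9 carry 1
  final carry 1

0x19BA715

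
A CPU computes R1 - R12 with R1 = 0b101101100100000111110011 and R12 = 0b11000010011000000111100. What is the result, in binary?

0b10101010001000110110111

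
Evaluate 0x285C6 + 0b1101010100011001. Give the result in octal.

0o655337

0x285C6 = 0o502706 in octal.
0b1101010100011001 = 0o152431 in octal.
Add column by column in base 8, right to left:
  6+1 = 7
  0+3 = 3
  7+4 = 3 carry 1
  2+2+1 = 5
  0+5 = 5
  5+1 = 6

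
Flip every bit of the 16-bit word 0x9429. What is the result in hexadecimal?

Each hex digit d becomes f−d:
  9→6, 4→b, 2→d, 9→6

0x6bd6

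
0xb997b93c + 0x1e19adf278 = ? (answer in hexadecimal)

Add column by column in base 16, right to left:
  c+8 = 4 carry 1
  3+7+1 = b
  9+2 = b
  b+f = a carry 1
  7+d+1 = 5 carry 1
  9+a+1 = 4 carry 1
  9+9+1 = 3 carry 1
  b+1+1 = d
  0+e = e
  0+1 = 1

0x1ed345abb4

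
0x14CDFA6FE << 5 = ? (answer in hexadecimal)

5 bits is not a whole number of base-16 digits; in binary: 101001100110111111010011011111110 << 5 = 10100110011011111101001101111111000000.

0x299BF4DFC0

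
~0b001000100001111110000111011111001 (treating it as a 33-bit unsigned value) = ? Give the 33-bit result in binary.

0b110111011110000001111000100000110

Invert each bit: 001000100001111110000111011111001 → 110111011110000001111000100000110.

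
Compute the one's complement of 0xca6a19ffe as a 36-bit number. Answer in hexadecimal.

Each hex digit d becomes f−d:
  c→3, a→5, 6→9, a→5, 1→e, 9→6, f→0, f→0, e→1

0x3595e6001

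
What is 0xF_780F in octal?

0o3674017

Expand each hex digit to 4 bits: F=1111 7=0111 8=1000 0=0000 F=1111.
Group the bits in threes: 011 110 111 100 000 001 111 → 3674017.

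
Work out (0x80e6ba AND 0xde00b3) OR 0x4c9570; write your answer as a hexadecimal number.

0xcc95f2

0x80e6ba AND 0xde00b3 = 0x8000b2.
Then OR with 0x4c9570.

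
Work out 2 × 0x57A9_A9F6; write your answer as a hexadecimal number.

Multiply each base-16 digit by 2, carrying:
  6×2 = 12 → write C
  F×2 = 30 → write E carry 1
  9×2+1 = 19 → write 3 carry 1
  A×2+1 = 21 → write 5 carry 1
  9×2+1 = 19 → write 3 carry 1
  A×2+1 = 21 → write 5 carry 1
  7×2+1 = 15 → write F
  5×2 = 10 → write A

0xAF5353EC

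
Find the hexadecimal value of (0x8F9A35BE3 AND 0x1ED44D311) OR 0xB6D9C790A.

0x8F9A35BE3 AND 0x1ED44D311 = 0x0E9005301.
Then OR with 0xB6D9C790A.

0xBED9C7B0B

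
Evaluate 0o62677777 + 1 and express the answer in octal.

0o62700000

The trailing 5 digits are 7 (max in base 8), so adding 1 cascades: they roll to 0 and the next digit up increments.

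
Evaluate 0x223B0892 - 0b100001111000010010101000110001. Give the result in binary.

0x223B0892 = 0b100010001110110000100010010010 in binary.
Subtract column by column in base 2:
  0-1 → 1 (borrow)
  1-0-1 → 0
  0-0 → 0
  0-0 → 0
  1-1 → 0
  0-1 → 1 (borrow)
  0-0-1 → 1 (borrow)
  1-0-1 → 0
  0-0 → 0
  0-1 → 1 (borrow)
  0-0-1 → 1 (borrow)
  1-1-1 → 1 (borrow)
  0-0-1 → 1 (borrow)
  0-1-1 → 0 (borrow)
  0-0-1 → 1 (borrow)
  0-0-1 → 1 (borrow)
  1-1-1 → 1 (borrow)
  1-0-1 → 0
  0-0 → 0
  1-0 → 1
  1-0 → 1
  1-1 → 0
  0-1 → 1 (borrow)
  0-1-1 → 0 (borrow)
  0-1-1 → 0 (borrow)
  1-0-1 → 0
  0-0 → 0
  0-0 → 0
  0-0 → 0
  1-1 → 0

0b10110011101111001100001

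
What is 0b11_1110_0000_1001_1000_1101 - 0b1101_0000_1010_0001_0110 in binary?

0b1100001111111101110111

Subtract column by column in base 2:
  1-0 → 1
  0-1 → 1 (borrow)
  1-1-1 → 1 (borrow)
  1-0-1 → 0
  0-1 → 1 (borrow)
  0-0-1 → 1 (borrow)
  0-0-1 → 1 (borrow)
  1-0-1 → 0
  1-0 → 1
  0-1 → 1 (borrow)
  0-0-1 → 1 (borrow)
  1-1-1 → 1 (borrow)
  0-0-1 → 1 (borrow)
  0-0-1 → 1 (borrow)
  0-0-1 → 1 (borrow)
  0-0-1 → 1 (borrow)
  0-1-1 → 0 (borrow)
  1-0-1 → 0
  1-1 → 0
  1-1 → 0
  1-0 → 1
  1-0 → 1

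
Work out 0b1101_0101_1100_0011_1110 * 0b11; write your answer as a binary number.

0b1010000001010010111010

Multiply each base-2 digit by 3, carrying:
  0×3 = 0 → write 0
  1×3 = 3 → write 1 carry 1
  1×3+1 = 4 → write 0 carry 2
  1×3+2 = 5 → write 1 carry 2
  1×3+2 = 5 → write 1 carry 2
  1×3+2 = 5 → write 1 carry 2
  0×3+2 = 2 → write 0 carry 1
  0×3+1 = 1 → write 1
  0×3 = 0 → write 0
  0×3 = 0 → write 0
  1×3 = 3 → write 1 carry 1
  1×3+1 = 4 → write 0 carry 2
  1×3+2 = 5 → write 1 carry 2
  0×3+2 = 2 → write 0 carry 1
  1×3+1 = 4 → write 0 carry 2
  0×3+2 = 2 → write 0 carry 1
  1×3+1 = 4 → write 0 carry 2
  0×3+2 = 2 → write 0 carry 1
  1×3+1 = 4 → write 0 carry 2
  1×3+2 = 5 → write 1 carry 2
  remaining carry: 10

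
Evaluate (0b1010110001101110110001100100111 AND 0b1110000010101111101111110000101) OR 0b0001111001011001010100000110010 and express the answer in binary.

0b1010110001101110110001100100111 AND 0b1110000010101111101111110000101 = 0b1010000000101110100001100000101.
Then OR with 0b0001111001011001010100000110010.

0b1011111001111111110101100110111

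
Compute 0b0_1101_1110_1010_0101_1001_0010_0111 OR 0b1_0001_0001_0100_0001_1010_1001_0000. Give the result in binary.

OR bit by bit (1 where either bit is 1):
  01101111010100101100100100111
| 10001000101000001101010010000
= 11101111111100101101110110111

0b11101111111100101101110110111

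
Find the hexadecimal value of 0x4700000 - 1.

0x46fffff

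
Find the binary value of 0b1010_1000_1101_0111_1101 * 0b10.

0b101010001101011111010

Multiply each base-2 digit by 2, carrying:
  1×2 = 2 → write 0 carry 1
  0×2+1 = 1 → write 1
  1×2 = 2 → write 0 carry 1
  1×2+1 = 3 → write 1 carry 1
  1×2+1 = 3 → write 1 carry 1
  1×2+1 = 3 → write 1 carry 1
  1×2+1 = 3 → write 1 carry 1
  0×2+1 = 1 → write 1
  1×2 = 2 → write 0 carry 1
  0×2+1 = 1 → write 1
  1×2 = 2 → write 0 carry 1
  1×2+1 = 3 → write 1 carry 1
  0×2+1 = 1 → write 1
  0×2 = 0 → write 0
  0×2 = 0 → write 0
  1×2 = 2 → write 0 carry 1
  0×2+1 = 1 → write 1
  1×2 = 2 → write 0 carry 1
  0×2+1 = 1 → write 1
  1×2 = 2 → write 0 carry 1
  remaining carry: 1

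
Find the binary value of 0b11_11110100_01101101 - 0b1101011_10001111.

0b111000100011011110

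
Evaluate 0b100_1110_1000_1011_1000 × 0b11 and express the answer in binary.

Multiply each base-2 digit by 3, carrying:
  0×3 = 0 → write 0
  0×3 = 0 → write 0
  0×3 = 0 → write 0
  1×3 = 3 → write 1 carry 1
  1×3+1 = 4 → write 0 carry 2
  1×3+2 = 5 → write 1 carry 2
  0×3+2 = 2 → write 0 carry 1
  1×3+1 = 4 → write 0 carry 2
  0×3+2 = 2 → write 0 carry 1
  0×3+1 = 1 → write 1
  0×3 = 0 → write 0
  1×3 = 3 → write 1 carry 1
  0×3+1 = 1 → write 1
  1×3 = 3 → write 1 carry 1
  1×3+1 = 4 → write 0 carry 2
  1×3+2 = 5 → write 1 carry 2
  0×3+2 = 2 → write 0 carry 1
  0×3+1 = 1 → write 1
  1×3 = 3 → write 1 carry 1
  remaining carry: 1

0b11101011101000101000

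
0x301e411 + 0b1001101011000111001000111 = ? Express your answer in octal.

0o415671130

0x301e411 = 0o300362021 in octal.
0b1001101011000111001000111 = 0o115307107 in octal.
Add column by column in base 8, right to left:
  1+7 = 0 carry 1
  2+0+1 = 3
  0+1 = 1
  2+7 = 1 carry 1
  6+0+1 = 7
  3+3 = 6
  0+5 = 5
  0+1 = 1
  3+1 = 4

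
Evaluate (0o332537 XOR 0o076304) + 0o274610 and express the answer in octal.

0o641443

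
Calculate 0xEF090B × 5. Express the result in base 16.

Multiply each base-16 digit by 5, carrying:
  B×5 = 55 → write 7 carry 3
  0×5+3 = 3 → write 3
  9×5 = 45 → write D carry 2
  0×5+2 = 2 → write 2
  F×5 = 75 → write B carry 4
  E×5+4 = 74 → write A carry 4
  remaining carry: 4

0x4AB2D37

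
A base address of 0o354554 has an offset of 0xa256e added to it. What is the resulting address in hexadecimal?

0o354554 = 0x1d96c in hexadecimal.
Add column by column in base 16, right to left:
  c+e = a carry 1
  6+6+1 = d
  9+5 = e
  d+2 = f
  1+a = b

0xbfeda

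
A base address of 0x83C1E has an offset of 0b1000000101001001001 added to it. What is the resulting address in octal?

0x83C1E = 0o2036036 in octal.
0b1000000101001001001 = 0o1005111 in octal.
Add column by column in base 8, right to left:
  6+1 = 7
  3+1 = 4
  0+1 = 1
  6+5 = 3 carry 1
  3+0+1 = 4
  0+0 = 0
  2+1 = 3

0o3043147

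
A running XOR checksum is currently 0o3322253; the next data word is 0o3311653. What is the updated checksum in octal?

XOR each oct digit independently (no carries):
  3^3=0, 3^3=0, 2^1=3, 2^1=3, 2^6=4, 5^5=0, 3^3=0

0o0033400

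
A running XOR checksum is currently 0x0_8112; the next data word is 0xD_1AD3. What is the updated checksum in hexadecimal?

XOR each hex digit independently (no carries):
  0^D=D, 8^1=9, 1^A=B, 1^D=C, 2^3=1

0xD9BC1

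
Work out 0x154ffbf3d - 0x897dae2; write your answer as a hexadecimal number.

0x14c67e45b

Subtract column by column in base 16:
  d-2 → b
  3-e → 5 (borrow)
  f-a-1 → 4
  b-d → e (borrow)
  f-7-1 → 7
  f-9 → 6
  4-8 → c (borrow)
  5-0-1 → 4
  1-0 → 1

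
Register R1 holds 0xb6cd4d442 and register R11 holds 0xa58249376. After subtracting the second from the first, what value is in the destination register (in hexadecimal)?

0x114b040cc

Subtract column by column in base 16:
  2-6 → c (borrow)
  4-7-1 → c (borrow)
  4-3-1 → 0
  d-9 → 4
  4-4 → 0
  d-2 → b
  c-8 → 4
  6-5 → 1
  b-a → 1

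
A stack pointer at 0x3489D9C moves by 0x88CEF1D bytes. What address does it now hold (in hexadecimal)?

0xBD58CB9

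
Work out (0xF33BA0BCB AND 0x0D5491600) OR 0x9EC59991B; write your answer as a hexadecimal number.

0xF33BA0BCB AND 0x0D5491600 = 0x011080200.
Then OR with 0x9EC59991B.

0x9FD599B1B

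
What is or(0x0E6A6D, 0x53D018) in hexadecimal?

0x5FFA7D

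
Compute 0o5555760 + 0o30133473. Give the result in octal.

Add column by column in base 8, right to left:
  0+3 = 3
  6+7 = 5 carry 1
  7+4+1 = 4 carry 1
  5+3+1 = 1 carry 1
  5+3+1 = 1 carry 1
  5+1+1 = 7
  5+0 = 5
  0+3 = 3

0o35711453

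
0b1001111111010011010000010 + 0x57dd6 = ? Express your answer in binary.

0x57dd6 = 0b1010111110111010110 in binary.
Add column by column in base 2, right to left:
  0+0 = 0
  1+1 = 0 carry 1
  0+1+1 = 0 carry 1
  0+0+1 = 1
  0+1 = 1
  0+0 = 0
  0+1 = 1
  1+1 = 0 carry 1
  0+1+1 = 0 carry 1
  1+0+1 = 0 carry 1
  1+1+1 = 1 carry 1
  0+1+1 = 0 carry 1
  0+1+1 = 0 carry 1
  1+1+1 = 1 carry 1
  0+1+1 = 0 carry 1
  1+0+1 = 0 carry 1
  1+1+1 = 1 carry 1
  1+0+1 = 0 carry 1
  1+1+1 = 1 carry 1
  1+0+1 = 0 carry 1
  1+0+1 = 0 carry 1
  1+0+1 = 0 carry 1
  0+0+1 = 1
  0+0 = 0
  1+0 = 1

0b1010001010010010001011000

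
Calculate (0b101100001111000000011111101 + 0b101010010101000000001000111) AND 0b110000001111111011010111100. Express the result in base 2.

0b10000000100000000000000100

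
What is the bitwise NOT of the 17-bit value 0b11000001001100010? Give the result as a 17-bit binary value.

0b00111110110011101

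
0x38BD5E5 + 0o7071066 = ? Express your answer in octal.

0x38BD5E5 = 0o342752745 in octal.
Add column by column in base 8, right to left:
  5+6 = 3 carry 1
  4+6+1 = 3 carry 1
  7+0+1 = 0 carry 1
  2+1+1 = 4
  5+7 = 4 carry 1
  7+0+1 = 0 carry 1
  2+7+1 = 2 carry 1
  4+0+1 = 5
  3+0 = 3

0o352044033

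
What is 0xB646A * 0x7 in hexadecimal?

0x4FBEE6

Multiply each base-16 digit by 7, carrying:
  A×7 = 70 → write 6 carry 4
  6×7+4 = 46 → write E carry 2
  4×7+2 = 30 → write E carry 1
  6×7+1 = 43 → write B carry 2
  B×7+2 = 79 → write F carry 4
  remaining carry: 4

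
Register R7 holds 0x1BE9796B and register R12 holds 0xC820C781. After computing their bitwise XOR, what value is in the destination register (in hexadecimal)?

XOR each hex digit independently (no carries):
  1^C=D, B^8=3, E^2=C, 9^0=9, 7^C=B, 9^7=E, 6^8=E, B^1=A

0xD3C9BEEA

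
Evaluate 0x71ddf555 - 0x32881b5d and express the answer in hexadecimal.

Subtract column by column in base 16:
  5-d → 8 (borrow)
  5-5-1 → f (borrow)
  5-b-1 → 9 (borrow)
  f-1-1 → d
  d-8 → 5
  d-8 → 5
  1-2 → f (borrow)
  7-3-1 → 3

0x3f55d9f8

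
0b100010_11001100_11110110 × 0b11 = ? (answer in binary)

Multiply each base-2 digit by 3, carrying:
  0×3 = 0 → write 0
  1×3 = 3 → write 1 carry 1
  1×3+1 = 4 → write 0 carry 2
  0×3+2 = 2 → write 0 carry 1
  1×3+1 = 4 → write 0 carry 2
  1×3+2 = 5 → write 1 carry 2
  1×3+2 = 5 → write 1 carry 2
  1×3+2 = 5 → write 1 carry 2
  0×3+2 = 2 → write 0 carry 1
  0×3+1 = 1 → write 1
  1×3 = 3 → write 1 carry 1
  1×3+1 = 4 → write 0 carry 2
  0×3+2 = 2 → write 0 carry 1
  0×3+1 = 1 → write 1
  1×3 = 3 → write 1 carry 1
  1×3+1 = 4 → write 0 carry 2
  0×3+2 = 2 → write 0 carry 1
  1×3+1 = 4 → write 0 carry 2
  0×3+2 = 2 → write 0 carry 1
  0×3+1 = 1 → write 1
  0×3 = 0 → write 0
  1×3 = 3 → write 1 carry 1
  remaining carry: 1

0b11010000110011011100010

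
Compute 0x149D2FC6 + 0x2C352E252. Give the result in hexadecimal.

0x2D7F01218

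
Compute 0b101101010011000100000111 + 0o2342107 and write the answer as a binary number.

0b101111101111010101001110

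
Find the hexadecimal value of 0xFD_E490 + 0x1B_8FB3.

Add column by column in base 16, right to left:
  0+3 = 3
  9+B = 4 carry 1
  4+F+1 = 4 carry 1
  E+8+1 = 7 carry 1
  D+B+1 = 9 carry 1
  F+1+1 = 1 carry 1
  final carry 1

0x1197443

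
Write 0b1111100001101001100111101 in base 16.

0x1f0d33d

Group the bits into nibbles: 0001 1111 0000 1101 0011 0011 1101 → 1f0d33d.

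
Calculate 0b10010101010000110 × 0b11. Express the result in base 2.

0b110111111110010010

Multiply each base-2 digit by 3, carrying:
  0×3 = 0 → write 0
  1×3 = 3 → write 1 carry 1
  1×3+1 = 4 → write 0 carry 2
  0×3+2 = 2 → write 0 carry 1
  0×3+1 = 1 → write 1
  0×3 = 0 → write 0
  0×3 = 0 → write 0
  1×3 = 3 → write 1 carry 1
  0×3+1 = 1 → write 1
  1×3 = 3 → write 1 carry 1
  0×3+1 = 1 → write 1
  1×3 = 3 → write 1 carry 1
  0×3+1 = 1 → write 1
  1×3 = 3 → write 1 carry 1
  0×3+1 = 1 → write 1
  0×3 = 0 → write 0
  1×3 = 3 → write 1 carry 1
  remaining carry: 1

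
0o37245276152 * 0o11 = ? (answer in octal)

0o431720257672

Multiply each base-8 digit by 9, carrying:
  2×9 = 18 → write 2 carry 2
  5×9+2 = 47 → write 7 carry 5
  1×9+5 = 14 → write 6 carry 1
  6×9+1 = 55 → write 7 carry 6
  7×9+6 = 69 → write 5 carry 8
  2×9+8 = 26 → write 2 carry 3
  5×9+3 = 48 → write 0 carry 6
  4×9+6 = 42 → write 2 carry 5
  2×9+5 = 23 → write 7 carry 2
  7×9+2 = 65 → write 1 carry 8
  3×9+8 = 35 → write 3 carry 4
  remaining carry: 4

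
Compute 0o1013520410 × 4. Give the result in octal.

0o4056502040

Multiply each base-8 digit by 4, carrying:
  0×4 = 0 → write 0
  1×4 = 4 → write 4
  4×4 = 16 → write 0 carry 2
  0×4+2 = 2 → write 2
  2×4 = 8 → write 0 carry 1
  5×4+1 = 21 → write 5 carry 2
  3×4+2 = 14 → write 6 carry 1
  1×4+1 = 5 → write 5
  0×4 = 0 → write 0
  1×4 = 4 → write 4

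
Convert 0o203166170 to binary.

Each octal digit is 3 bits: 2=010 0=000 3=011 1=001 6=110 6=110 1=001 7=111 0=000.

0b10000011001110110001111000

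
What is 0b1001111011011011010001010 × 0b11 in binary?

Multiply each base-2 digit by 3, carrying:
  0×3 = 0 → write 0
  1×3 = 3 → write 1 carry 1
  0×3+1 = 1 → write 1
  1×3 = 3 → write 1 carry 1
  0×3+1 = 1 → write 1
  0×3 = 0 → write 0
  0×3 = 0 → write 0
  1×3 = 3 → write 1 carry 1
  0×3+1 = 1 → write 1
  1×3 = 3 → write 1 carry 1
  1×3+1 = 4 → write 0 carry 2
  0×3+2 = 2 → write 0 carry 1
  1×3+1 = 4 → write 0 carry 2
  1×3+2 = 5 → write 1 carry 2
  0×3+2 = 2 → write 0 carry 1
  1×3+1 = 4 → write 0 carry 2
  1×3+2 = 5 → write 1 carry 2
  0×3+2 = 2 → write 0 carry 1
  1×3+1 = 4 → write 0 carry 2
  1×3+2 = 5 → write 1 carry 2
  1×3+2 = 5 → write 1 carry 2
  1×3+2 = 5 → write 1 carry 2
  0×3+2 = 2 → write 0 carry 1
  0×3+1 = 1 → write 1
  1×3 = 3 → write 1 carry 1
  remaining carry: 1

0b11101110010010001110011110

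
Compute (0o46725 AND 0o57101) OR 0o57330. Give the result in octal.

0o57331

0o46725 AND 0o57101 = 0o46101.
Then OR with 0o57330.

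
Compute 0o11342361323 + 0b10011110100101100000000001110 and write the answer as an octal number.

0o13727121341

0b10011110100101100000000001110 = 0o2364540016 in octal.
Add column by column in base 8, right to left:
  3+6 = 1 carry 1
  2+1+1 = 4
  3+0 = 3
  1+0 = 1
  6+4 = 2 carry 1
  3+5+1 = 1 carry 1
  2+4+1 = 7
  4+6 = 2 carry 1
  3+3+1 = 7
  1+2 = 3
  1+0 = 1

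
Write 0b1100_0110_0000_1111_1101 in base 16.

0xC60FD

Group the bits into nibbles: 1100 0110 0000 1111 1101 → C60FD.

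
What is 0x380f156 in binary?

Expand each hex digit to 4 bits: 3=0011 8=1000 0=0000 f=1111 1=0001 5=0101 6=0110.

0b11100000001111000101010110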